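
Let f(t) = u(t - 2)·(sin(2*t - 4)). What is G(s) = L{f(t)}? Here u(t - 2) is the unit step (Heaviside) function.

G(s) = 2*exp(-2*s)/(s^2 + 4)

By the second shifting theorem, L{u(t - c)·g(t - c)} = e^(-cs)·H(s) with c = 2 and H(s) = L{g(t)}.
L{sin(2t)} = 2/(s^2 + 4).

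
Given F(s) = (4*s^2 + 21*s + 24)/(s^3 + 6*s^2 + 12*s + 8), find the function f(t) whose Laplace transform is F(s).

Factor the denominator: s^3 + 6*s^2 + 12*s + 8 = (s + 2)^3.
Partial fraction decomposition gives [4/(s + 2)] + [5/(s + 2)^2] + [-2/(s + 2)^3].
Invert each term: 4/(s + 2) ↔ 4e^(-2t); 5/(s + 2)^2 ↔ 5t·e^(-2t); -2/(s + 2)^3 ↔ (-1)t^2·e^(-2t).

f(t) = -t^2*exp(-2*t) + 5*t*exp(-2*t) + 4*exp(-2*t)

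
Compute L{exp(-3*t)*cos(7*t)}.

L{cos(7t)} = s/(s^2 + 49).
By the first shifting theorem, multiplying by e^(-3t) replaces s with s + 3.

(s + 3)/((s + 3)^2 + 49)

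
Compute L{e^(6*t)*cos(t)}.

(s - 6)/((s - 6)^2 + 1)

L{cos(t)} = s/(s^2 + 1).
By the first shifting theorem, multiplying by e^(6t) replaces s with s - 6.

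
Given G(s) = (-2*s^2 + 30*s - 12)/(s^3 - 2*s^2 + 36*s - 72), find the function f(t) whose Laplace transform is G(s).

f(t) = exp(2*t) + 4*sin(6*t) - 3*cos(6*t)

Factor the denominator: s^3 - 2*s^2 + 36*s - 72 = (s - 2)*(s^2 + 36).
Partial fraction decomposition gives [1/(s - 2)] + [-3*s/(s^2 + 36)] + [24/(s^2 + 36)].
Invert each term: 1/(s - 2) ↔ e^(2t); -3·s/(s^2 + 36) ↔ -3cos(6t); 4·6/(s^2 + 36) ↔ 4sin(6t).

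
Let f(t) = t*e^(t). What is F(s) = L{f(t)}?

F(s) = (s - 1)^(-2)

L{e^(t)} = 1/(s - 1).
Then apply L{t·g(t)} = -d/ds[G(s)] with G(s) = 1/(s - 1):
differentiating 1 time and applying the sign gives (s - 1)^(-2).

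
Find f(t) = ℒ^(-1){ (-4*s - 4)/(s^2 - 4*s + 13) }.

Complete the square in the denominator: s^2 - 4*s + 13 = (s - 2)^2 + 3^2.
Split the numerator to match: -4*s - 4 = -4·(s - 2) - 4·3.
Invert each term: -4·(s - 2)/((s - 2)^2 + 9) ↔ -4e^(2t)cos(3t); -4·3/((s - 2)^2 + 9) ↔ -4e^(2t)sin(3t).

f(t) = -4*exp(2*t)*sin(3*t) - 4*exp(2*t)*cos(3*t)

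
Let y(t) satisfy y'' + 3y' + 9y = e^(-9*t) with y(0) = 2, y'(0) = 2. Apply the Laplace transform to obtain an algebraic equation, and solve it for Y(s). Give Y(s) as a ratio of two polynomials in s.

Y(s) = (2*s^2 + 26*s + 73)/(s^3 + 12*s^2 + 36*s + 81)

Take the Laplace transform of both sides.
The derivative rules (L{y''} = s^2 Y - s·y(0) - y'(0) and L{y'} = sY - y(0), with y(0) = 2, y'(0) = 2) turn the left side into (s^2 + 3*s + 9)Y - (2*s + 8).
The right side is L{e^(-9*t)} = 1/(s + 9).
So (s^2 + 3*s + 9)Y = 1/(s + 9) + (2*s + 8).
Isolate Y and clear denominators.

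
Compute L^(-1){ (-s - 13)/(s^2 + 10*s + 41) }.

-2*exp(-5*t)*sin(4*t) - exp(-5*t)*cos(4*t)

Complete the square in the denominator: s^2 + 10*s + 41 = (s + 5)^2 + 4^2.
Split the numerator to match: -s - 13 = -1·(s + 5) - 2·4.
Invert each term: -1·(s + 5)/((s + 5)^2 + 16) ↔ -e^(-5t)cos(4t); -2·4/((s + 5)^2 + 16) ↔ -2e^(-5t)sin(4t).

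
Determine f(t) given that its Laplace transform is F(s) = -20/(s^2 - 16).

f(t) = -5*sinh(4*t)

Since L{sinh(4t)} = 4/(s^2 - 16), the inverse is sinh(4*t), scaled by -5.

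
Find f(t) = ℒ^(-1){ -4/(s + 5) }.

Since L{e^(-5t)} = 1/(s + 5), the inverse is exp(-5*t), scaled by -4.

f(t) = -4*exp(-5*t)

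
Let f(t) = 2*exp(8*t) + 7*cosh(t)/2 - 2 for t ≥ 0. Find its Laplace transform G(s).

By linearity of the Laplace transform, transform each term separately.
(7/2)·[L{cosh(t)} = s/(s^2 - 1)]; L{-2} = -2/s; (2)·[L{e^(8t)} = 1/(s - 8)].

G(s) = 7*s/(2*(s^2 - 1)) + 2/(s - 8) - 2/s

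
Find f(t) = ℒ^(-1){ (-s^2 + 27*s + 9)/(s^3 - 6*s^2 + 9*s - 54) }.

Factor the denominator: s^3 - 6*s^2 + 9*s - 54 = (s - 6)*(s^2 + 9).
Partial fraction decomposition gives [3/(s - 6)] + [-4*s/(s^2 + 9)] + [3/(s^2 + 9)].
Invert each term: 3/(s - 6) ↔ 3e^(6t); -4·s/(s^2 + 9) ↔ -4cos(3t); 1·3/(s^2 + 9) ↔ sin(3t).

f(t) = 3*exp(6*t) + sin(3*t) - 4*cos(3*t)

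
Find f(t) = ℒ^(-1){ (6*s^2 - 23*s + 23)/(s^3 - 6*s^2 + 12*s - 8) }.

f(t) = t^2*exp(2*t)/2 + t*exp(2*t) + 6*exp(2*t)

Factor the denominator: s^3 - 6*s^2 + 12*s - 8 = (s - 2)^3.
Partial fraction decomposition gives [6/(s - 2)] + [(s - 2)^(-2)] + [(s - 2)^(-3)].
Invert each term: 6/(s - 2) ↔ 6e^(2t); 1/(s - 2)^2 ↔ t·e^(2t); 1/(s - 2)^3 ↔ (1/2)t^2·e^(2t).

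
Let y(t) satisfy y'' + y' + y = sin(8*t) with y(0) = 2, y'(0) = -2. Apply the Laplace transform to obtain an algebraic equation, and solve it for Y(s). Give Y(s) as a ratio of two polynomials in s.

Y(s) = (2*s^3 + 128*s + 8)/(s^4 + s^3 + 65*s^2 + 64*s + 64)

Apply the Laplace transform to the equation.
Using L{y''} = s^2 Y - s·y(0) - y'(0) and L{y'} = sY - y(0), with y(0) = 2, y'(0) = -2, the left side becomes (s^2 + s + 1)Y - (2*s).
The right side is L{sin(8*t)} = 8/(s^2 + 64).
So (s^2 + s + 1)Y = 8/(s^2 + 64) + (2*s).
Isolate Y and clear denominators.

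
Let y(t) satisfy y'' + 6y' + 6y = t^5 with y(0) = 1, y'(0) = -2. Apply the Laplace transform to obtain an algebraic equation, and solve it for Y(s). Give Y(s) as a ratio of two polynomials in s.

Y(s) = (s^7 + 4*s^6 + 120)/(s^8 + 6*s^7 + 6*s^6)

Laplace-transform each side.
The derivative rules (L{y''} = s^2 Y - s·y(0) - y'(0) and L{y'} = sY - y(0), with y(0) = 1, y'(0) = -2) turn the left side into (s^2 + 6*s + 6)Y - (s + 4).
The right side is L{t^5} = 120/s^6.
So (s^2 + 6*s + 6)Y = 120/s^6 + (s + 4).
Divide through and combine into a single rational function.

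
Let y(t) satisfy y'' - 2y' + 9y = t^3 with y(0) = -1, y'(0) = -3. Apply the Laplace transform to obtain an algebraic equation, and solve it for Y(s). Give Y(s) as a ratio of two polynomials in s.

Laplace-transform each side.
With L{y''} = s^2 Y - s·y(0) - y'(0) and L{y'} = sY - y(0), with y(0) = -1, y'(0) = -3: the LHS transforms to (s^2 - 2*s + 9)Y - (-s - 1).
The right side is L{t^3} = 6/s^4.
So (s^2 - 2*s + 9)Y = 6/s^4 + (-s - 1).
Solve for Y(s) and write it as one ratio of polynomials.

Y(s) = (-s^5 - s^4 + 6)/(s^6 - 2*s^5 + 9*s^4)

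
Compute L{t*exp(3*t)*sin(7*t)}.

L{sin(7t)} = 7/(s^2 + 49).
Multiplying by e^(3t) shifts s → s - 3, so L{exp(3*t)*sin(7*t)} = 7/((s - 3)^2 + 49).
Then apply L{t·g(t)} = -d/ds[G(s)] with G(s) = 7/((s - 3)^2 + 49):
differentiating 1 time and applying the sign gives 14*(s - 3)/(s^2 - 6*s + 58)^2.

14*(s - 3)/(s^2 - 6*s + 58)^2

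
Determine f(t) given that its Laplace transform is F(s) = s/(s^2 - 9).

Since L{cosh(3t)} = s/(s^2 - 9), the inverse is cosh(3*t).

f(t) = cosh(3*t)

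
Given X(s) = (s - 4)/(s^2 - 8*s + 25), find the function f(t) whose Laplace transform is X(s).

f(t) = exp(4*t)*cos(3*t)

Rewrite the denominator: s^2 - 8*s + 25 = (s - 4)^2 + 9.
The form in (s - 4) signals a first-shifting-theorem factor e^(4t).
Since L{cos(3t)} = s/(s^2 + 9), the inverse is exp(4*t)*cos(3*t).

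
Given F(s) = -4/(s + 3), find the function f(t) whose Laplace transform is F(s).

f(t) = -4*exp(-3*t)

Since L{e^(-3t)} = 1/(s + 3), the inverse is e^(-3*t), scaled by -4.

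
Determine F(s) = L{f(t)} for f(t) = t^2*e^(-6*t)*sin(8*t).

F(s) = 16*(3*s^2 + 36*s + 44)/(s^2 + 12*s + 100)^3

L{sin(8t)} = 8/(s^2 + 64).
Multiplying by e^(-6t) shifts s → s + 6, so L{e^(-6*t)*sin(8*t)} = 8/((s + 6)^2 + 64).
Then apply L{t^2·g(t)} = (-1)^2 d^2/ds^2[G(s)] with G(s) = 8/((s + 6)^2 + 64):
differentiating 2 times and applying the sign gives 16*(3*s^2 + 36*s + 44)/(s^2 + 12*s + 100)^3.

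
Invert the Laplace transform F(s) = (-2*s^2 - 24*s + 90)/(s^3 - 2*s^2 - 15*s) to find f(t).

Factor the denominator: s^3 - 2*s^2 - 15*s = s*(s - 5)*(s + 3).
Partial fraction decomposition gives [-6/s] + [-2/(s - 5)] + [6/(s + 3)].
Invert each term: -6/(s - 0) ↔ -6e^(0t); -2/(s - 5) ↔ -2e^(5t); 6/(s + 3) ↔ 6e^(-3t).

f(t) = -2*exp(5*t) - 6 + 6*exp(-3*t)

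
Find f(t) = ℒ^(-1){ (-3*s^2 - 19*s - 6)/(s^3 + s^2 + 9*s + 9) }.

Factor the denominator: s^3 + s^2 + 9*s + 9 = (s + 1)*(s^2 + 9).
Partial fraction decomposition gives [1/(s + 1)] + [-4*s/(s^2 + 9)] + [-15/(s^2 + 9)].
Invert each term: 1/(s + 1) ↔ e^(-t); -4·s/(s^2 + 9) ↔ -4cos(3t); -5·3/(s^2 + 9) ↔ -5sin(3t).

f(t) = -5*sin(3*t) - 4*cos(3*t) + exp(-t)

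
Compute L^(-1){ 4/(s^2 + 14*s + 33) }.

exp(-7*t)*sinh(4*t)

Rewrite the denominator: s^2 + 14*s + 33 = (s + 7)^2 - 16.
The form in (s + 7) signals a first-shifting-theorem factor e^(-7t).
Since L{sinh(4t)} = 4/(s^2 - 16), the inverse is exp(-7*t)*sinh(4*t).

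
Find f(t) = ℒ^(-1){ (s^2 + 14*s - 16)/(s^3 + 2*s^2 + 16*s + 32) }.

Factor the denominator: s^3 + 2*s^2 + 16*s + 32 = (s + 2)*(s^2 + 16).
Partial fraction decomposition gives [-2/(s + 2)] + [3*s/(s^2 + 16)] + [8/(s^2 + 16)].
Invert each term: -2/(s + 2) ↔ -2e^(-2t); 3·s/(s^2 + 16) ↔ 3cos(4t); 2·4/(s^2 + 16) ↔ 2sin(4t).

f(t) = 2*sin(4*t) + 3*cos(4*t) - 2*exp(-2*t)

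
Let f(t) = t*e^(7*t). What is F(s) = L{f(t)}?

L{t} = 1!/s^2 = 1/s^2.
By the first shifting theorem, multiplying by e^(7t) replaces s with s - 7.

F(s) = (s - 7)^(-2)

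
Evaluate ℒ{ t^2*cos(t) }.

2*s*(s^2 - 3)/(s^2 + 1)^3

L{cos(t)} = s/(s^2 + 1).
Then apply L{t^2·g(t)} = (-1)^2 d^2/ds^2[G(s)] with G(s) = s/(s^2 + 1):
differentiating 2 times and applying the sign gives 2*s*(s^2 - 3)/(s^2 + 1)^3.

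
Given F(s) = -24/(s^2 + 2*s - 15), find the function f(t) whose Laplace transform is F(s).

f(t) = -6*exp(-t)*sinh(4*t)

Rewrite the denominator: s^2 + 2*s - 15 = (s + 1)^2 - 16.
The form in (s + 1) signals a first-shifting-theorem factor e^(-t).
Since L{sinh(4t)} = 4/(s^2 - 16), the inverse is exp(-t)*sinh(4*t), scaled by -6.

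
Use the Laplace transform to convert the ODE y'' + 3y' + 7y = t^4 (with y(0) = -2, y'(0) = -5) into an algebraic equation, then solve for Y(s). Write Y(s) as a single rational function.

Apply the Laplace transform to the equation.
With L{y''} = s^2 Y - s·y(0) - y'(0) and L{y'} = sY - y(0), with y(0) = -2, y'(0) = -5: the LHS transforms to (s^2 + 3*s + 7)Y - (-2*s - 11).
The right side is L{t^4} = 24/s^5.
So (s^2 + 3*s + 7)Y = 24/s^5 + (-2*s - 11).
Divide through and combine into a single rational function.

Y(s) = (-2*s^6 - 11*s^5 + 24)/(s^7 + 3*s^6 + 7*s^5)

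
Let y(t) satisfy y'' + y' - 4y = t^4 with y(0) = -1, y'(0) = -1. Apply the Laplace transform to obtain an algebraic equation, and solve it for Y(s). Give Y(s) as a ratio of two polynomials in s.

Y(s) = (-s^6 - 2*s^5 + 24)/(s^7 + s^6 - 4*s^5)

Transform both sides with L{·}.
Using L{y''} = s^2 Y - s·y(0) - y'(0) and L{y'} = sY - y(0), with y(0) = -1, y'(0) = -1, the left side becomes (s^2 + s - 4)Y - (-s - 2).
The right side is L{t^4} = 24/s^5.
So (s^2 + s - 4)Y = 24/s^5 + (-s - 2).
Divide through and combine into a single rational function.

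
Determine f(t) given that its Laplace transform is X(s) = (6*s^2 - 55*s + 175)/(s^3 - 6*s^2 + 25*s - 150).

f(t) = exp(6*t) - 5*sin(5*t) + 5*cos(5*t)

Factor the denominator: s^3 - 6*s^2 + 25*s - 150 = (s - 6)*(s^2 + 25).
Partial fraction decomposition gives [1/(s - 6)] + [5*s/(s^2 + 25)] + [-25/(s^2 + 25)].
Invert each term: 1/(s - 6) ↔ e^(6t); 5·s/(s^2 + 25) ↔ 5cos(5t); -5·5/(s^2 + 25) ↔ -5sin(5t).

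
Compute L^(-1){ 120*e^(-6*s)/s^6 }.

Heaviside(t - 6)*((t - 6)^5)

The factor e^(-6s) signals a time shift by c = 6 (second shifting theorem).
L{t^5} = 5!/s^6 = 120/s^6, so L^-1{120/s^6} = t^5.
Hence the inverse is u(t - 6) times that function evaluated at t - 6.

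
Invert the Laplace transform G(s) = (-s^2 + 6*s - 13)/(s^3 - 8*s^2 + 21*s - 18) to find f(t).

Factor the denominator: s^3 - 8*s^2 + 21*s - 18 = (s - 3)^2*(s - 2).
Partial fraction decomposition gives [4/(s - 3)] + [-4/(s - 3)^2] + [-5/(s - 2)].
Invert each term: 4/(s - 3) ↔ 4e^(3t); -4/(s - 3)^2 ↔ -4t·e^(3t); -5/(s - 2) ↔ -5e^(2t).

f(t) = -4*t*exp(3*t) + 4*exp(3*t) - 5*exp(2*t)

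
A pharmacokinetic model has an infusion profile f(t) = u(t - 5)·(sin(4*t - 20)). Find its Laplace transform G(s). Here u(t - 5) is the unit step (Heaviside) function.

By the second shifting theorem, L{u(t - c)·g(t - c)} = e^(-cs)·H(s) with c = 5 and H(s) = L{g(t)}.
L{sin(4t)} = 4/(s^2 + 16).

G(s) = 4*exp(-5*s)/(s^2 + 16)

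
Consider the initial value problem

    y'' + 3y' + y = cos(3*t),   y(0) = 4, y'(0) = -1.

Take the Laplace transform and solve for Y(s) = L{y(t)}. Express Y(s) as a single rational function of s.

Y(s) = (4*s^3 + 11*s^2 + 37*s + 99)/(s^4 + 3*s^3 + 10*s^2 + 27*s + 9)

Take the Laplace transform of both sides.
Using L{y''} = s^2 Y - s·y(0) - y'(0) and L{y'} = sY - y(0), with y(0) = 4, y'(0) = -1, the left side becomes (s^2 + 3*s + 1)Y - (4*s + 11).
The right side is L{cos(3*t)} = s/(s^2 + 9).
So (s^2 + 3*s + 1)Y = s/(s^2 + 9) + (4*s + 11).
Isolate Y and clear denominators.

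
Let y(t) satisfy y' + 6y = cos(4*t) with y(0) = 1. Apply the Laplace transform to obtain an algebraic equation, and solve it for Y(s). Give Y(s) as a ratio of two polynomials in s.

Take the Laplace transform of both sides.
With L{y'} = sY - y(0) = sY - 1: the LHS transforms to (s + 6)Y - (1).
The right side is L{cos(4*t)} = s/(s^2 + 16).
So (s + 6)Y = s/(s^2 + 16) + (1).
Divide through and combine into a single rational function.

Y(s) = (s^2 + s + 16)/(s^3 + 6*s^2 + 16*s + 96)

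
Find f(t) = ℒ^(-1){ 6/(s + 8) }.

Since L{e^(-8t)} = 1/(s + 8), the inverse is e^(-8*t), scaled by 6.

f(t) = 6*exp(-8*t)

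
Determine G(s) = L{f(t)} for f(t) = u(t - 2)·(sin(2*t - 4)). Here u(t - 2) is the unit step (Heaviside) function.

G(s) = 2*exp(-2*s)/(s^2 + 4)

By the second shifting theorem, L{u(t - c)·g(t - c)} = e^(-cs)·H(s) with c = 2 and H(s) = L{g(t)}.
L{sin(2t)} = 2/(s^2 + 4).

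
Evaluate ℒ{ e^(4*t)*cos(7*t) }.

(s - 4)/((s - 4)^2 + 49)

L{cos(7t)} = s/(s^2 + 49).
By the first shifting theorem, multiplying by e^(4t) replaces s with s - 4.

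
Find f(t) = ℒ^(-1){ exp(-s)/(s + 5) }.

The factor e^(-s) signals a time shift by c = 1 (second shifting theorem).
L{e^(-5t)} = 1/(s + 5), so L^-1{1/(s + 5)} = exp(-5*t).
Hence the inverse is u(t - 1) times that function evaluated at t - 1.

f(t) = Heaviside(t - 1)*(exp(-5*t + 5))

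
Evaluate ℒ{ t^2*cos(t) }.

2*s*(s^2 - 3)/(s^2 + 1)^3

L{cos(t)} = s/(s^2 + 1).
Then apply L{t^2·g(t)} = (-1)^2 d^2/ds^2[G(s)] with G(s) = s/(s^2 + 1):
differentiating 2 times and applying the sign gives 2*s*(s^2 - 3)/(s^2 + 1)^3.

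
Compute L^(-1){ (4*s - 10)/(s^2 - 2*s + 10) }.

-2*exp(t)*sin(3*t) + 4*exp(t)*cos(3*t)

Complete the square in the denominator: s^2 - 2*s + 10 = (s - 1)^2 + 3^2.
Split the numerator to match: 4*s - 10 = 4·(s - 1) - 2·3.
Invert each term: 4·(s - 1)/((s - 1)^2 + 9) ↔ 4e^(t)cos(3t); -2·3/((s - 1)^2 + 9) ↔ -2e^(t)sin(3t).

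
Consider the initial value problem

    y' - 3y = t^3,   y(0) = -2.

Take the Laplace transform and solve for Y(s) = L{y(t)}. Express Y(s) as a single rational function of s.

Y(s) = (-2*s^4 + 6)/(s^5 - 3*s^4)

Transform both sides with L{·}.
With L{y'} = sY - y(0) = sY - (-2): the LHS transforms to (s - 3)Y - (-2).
The right side is L{t^3} = 6/s^4.
So (s - 3)Y = 6/s^4 + (-2).
Isolate Y and clear denominators.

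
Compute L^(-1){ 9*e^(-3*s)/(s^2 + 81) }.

The factor e^(-3s) signals a time shift by c = 3 (second shifting theorem).
L{sin(9t)} = 9/(s^2 + 81), so L^-1{9/(s^2 + 81)} = sin(9*t).
Hence the inverse is u(t - 3) times that function evaluated at t - 3.

Heaviside(t - 3)*(sin(9*t - 27))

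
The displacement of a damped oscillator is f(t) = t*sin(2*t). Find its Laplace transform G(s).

G(s) = 4*s/(s^2 + 4)^2

L{sin(2t)} = 2/(s^2 + 4).
Then apply L{t·g(t)} = -d/ds[H(s)] with H(s) = 2/(s^2 + 4):
differentiating 1 time and applying the sign gives 4*s/(s^2 + 4)^2.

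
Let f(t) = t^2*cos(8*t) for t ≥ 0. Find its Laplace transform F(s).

L{cos(8t)} = s/(s^2 + 64).
Then apply L{t^2·g(t)} = (-1)^2 d^2/ds^2[G(s)] with G(s) = s/(s^2 + 64):
differentiating 2 times and applying the sign gives 2*s*(s^2 - 192)/(s^2 + 64)^3.

F(s) = 2*s*(s^2 - 192)/(s^2 + 64)^3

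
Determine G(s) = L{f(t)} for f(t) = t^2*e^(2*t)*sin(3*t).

G(s) = 18*(s^2 - 4*s + 1)/(s^2 - 4*s + 13)^3

L{sin(3t)} = 3/(s^2 + 9).
Multiplying by e^(2t) shifts s → s - 2, so L{e^(2*t)*sin(3*t)} = 3/((s - 2)^2 + 9).
Then apply L{t^2·g(t)} = (-1)^2 d^2/ds^2[H(s)] with H(s) = 3/((s - 2)^2 + 9):
differentiating 2 times and applying the sign gives 18*(s^2 - 4*s + 1)/(s^2 - 4*s + 13)^3.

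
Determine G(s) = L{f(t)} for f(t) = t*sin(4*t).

G(s) = 8*s/(s^2 + 16)^2

L{sin(4t)} = 4/(s^2 + 16).
Then apply L{t·g(t)} = -d/ds[H(s)] with H(s) = 4/(s^2 + 16):
differentiating 1 time and applying the sign gives 8*s/(s^2 + 16)^2.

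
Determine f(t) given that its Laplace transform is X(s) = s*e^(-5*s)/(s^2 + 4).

The factor e^(-5s) signals a time shift by c = 5 (second shifting theorem).
L{cos(2t)} = s/(s^2 + 4), so L^-1{s/(s^2 + 4)} = cos(2*t).
Hence the inverse is u(t - 5) times that function evaluated at t - 5.

f(t) = Heaviside(t - 5)*(cos(2*t - 10))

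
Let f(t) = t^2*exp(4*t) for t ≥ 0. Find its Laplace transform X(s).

X(s) = 2/(s - 4)^3

L{e^(4t)} = 1/(s - 4).
Then apply L{t^2·g(t)} = (-1)^2 d^2/ds^2[G(s)] with G(s) = 1/(s - 4):
differentiating 2 times and applying the sign gives 2/(s - 4)^3.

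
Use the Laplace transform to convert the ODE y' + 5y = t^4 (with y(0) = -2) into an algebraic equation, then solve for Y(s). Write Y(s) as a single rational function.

Y(s) = (-2*s^5 + 24)/(s^6 + 5*s^5)

Apply the Laplace transform to the equation.
The derivative rules (L{y'} = sY - y(0) = sY - (-2)) turn the left side into (s + 5)Y - (-2).
The right side is L{t^4} = 24/s^5.
So (s + 5)Y = 24/s^5 + (-2).
Isolate Y and clear denominators.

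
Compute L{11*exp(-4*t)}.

11/(s + 4)

L{11} = 11/s.
By the first shifting theorem, multiplying by e^(-4t) replaces s with s + 4.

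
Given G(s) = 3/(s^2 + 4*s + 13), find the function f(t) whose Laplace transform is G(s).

f(t) = exp(-2*t)*sin(3*t)

Rewrite the denominator: s^2 + 4*s + 13 = (s + 2)^2 + 9.
The form in (s + 2) signals a first-shifting-theorem factor e^(-2t).
Since L{sin(3t)} = 3/(s^2 + 9), the inverse is exp(-2*t)*sin(3*t).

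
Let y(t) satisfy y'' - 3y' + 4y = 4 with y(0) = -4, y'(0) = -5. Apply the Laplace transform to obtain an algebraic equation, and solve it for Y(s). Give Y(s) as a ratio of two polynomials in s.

Transform both sides with L{·}.
Using L{y''} = s^2 Y - s·y(0) - y'(0) and L{y'} = sY - y(0), with y(0) = -4, y'(0) = -5, the left side becomes (s^2 - 3*s + 4)Y - (-4*s + 7).
The right side is L{4} = 4/s.
So (s^2 - 3*s + 4)Y = 4/s + (-4*s + 7).
Solve for Y(s) and write it as one ratio of polynomials.

Y(s) = (-4*s^2 + 7*s + 4)/(s^3 - 3*s^2 + 4*s)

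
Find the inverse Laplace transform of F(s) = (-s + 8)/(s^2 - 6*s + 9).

Factor the denominator: s^2 - 6*s + 9 = (s - 3)^2.
Partial fraction decomposition gives [-1/(s - 3)] + [5/(s - 3)^2].
Invert each term: -1/(s - 3) ↔ -e^(3t); 5/(s - 3)^2 ↔ 5t·e^(3t).

5*t*exp(3*t) - exp(3*t)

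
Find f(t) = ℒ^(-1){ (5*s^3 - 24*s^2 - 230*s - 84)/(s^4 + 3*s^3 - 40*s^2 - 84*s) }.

Factor the denominator: s^4 + 3*s^3 - 40*s^2 - 84*s = s*(s - 6)*(s + 2)*(s + 7).
Partial fraction decomposition gives [3/(s + 7)] + [3/(s + 2)] + [-2/(s - 6)] + [1/s].
Invert each term: 3/(s + 7) ↔ 3e^(-7t); 3/(s + 2) ↔ 3e^(-2t); -2/(s - 6) ↔ -2e^(6t); 1/(s - 0) ↔ e^(0t).

f(t) = -2*exp(6*t) + 1 + 3*exp(-2*t) + 3*exp(-7*t)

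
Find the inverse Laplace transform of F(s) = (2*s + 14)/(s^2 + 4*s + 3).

Factor the denominator: s^2 + 4*s + 3 = (s + 1)*(s + 3).
Partial fraction decomposition gives [6/(s + 1)] + [-4/(s + 3)].
Invert each term: 6/(s + 1) ↔ 6e^(-t); -4/(s + 3) ↔ -4e^(-3t).

6*exp(-t) - 4*exp(-3*t)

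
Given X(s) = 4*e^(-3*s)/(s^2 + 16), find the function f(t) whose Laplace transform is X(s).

The factor e^(-3s) signals a time shift by c = 3 (second shifting theorem).
L{sin(4t)} = 4/(s^2 + 16), so L^-1{4/(s^2 + 16)} = sin(4*t).
Hence the inverse is u(t - 3) times that function evaluated at t - 3.

f(t) = Heaviside(t - 3)*(sin(4*t - 12))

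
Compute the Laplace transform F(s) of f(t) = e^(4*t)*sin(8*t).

L{sin(8t)} = 8/(s^2 + 64).
By the first shifting theorem, multiplying by e^(4t) replaces s with s - 4.

F(s) = 8/((s - 4)^2 + 64)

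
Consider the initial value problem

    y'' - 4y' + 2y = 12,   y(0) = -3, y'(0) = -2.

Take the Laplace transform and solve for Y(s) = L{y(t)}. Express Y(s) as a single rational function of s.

Take the Laplace transform of both sides.
Using L{y''} = s^2 Y - s·y(0) - y'(0) and L{y'} = sY - y(0), with y(0) = -3, y'(0) = -2, the left side becomes (s^2 - 4*s + 2)Y - (-3*s + 10).
The right side is L{12} = 12/s.
So (s^2 - 4*s + 2)Y = 12/s + (-3*s + 10).
Isolate Y and clear denominators.

Y(s) = (-3*s^2 + 10*s + 12)/(s^3 - 4*s^2 + 2*s)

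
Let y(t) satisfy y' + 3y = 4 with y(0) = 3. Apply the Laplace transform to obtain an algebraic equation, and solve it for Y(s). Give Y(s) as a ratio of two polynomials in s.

Laplace-transform each side.
Using L{y'} = sY - y(0) = sY - 3, the left side becomes (s + 3)Y - (3).
The right side is L{4} = 4/s.
So (s + 3)Y = 4/s + (3).
Divide through and combine into a single rational function.

Y(s) = (3*s + 4)/(s^2 + 3*s)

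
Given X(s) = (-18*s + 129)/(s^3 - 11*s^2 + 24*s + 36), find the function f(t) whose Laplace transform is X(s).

Factor the denominator: s^3 - 11*s^2 + 24*s + 36 = (s - 6)^2*(s + 1).
Partial fraction decomposition gives [-3/(s - 6)] + [3/(s - 6)^2] + [3/(s + 1)].
Invert each term: -3/(s - 6) ↔ -3e^(6t); 3/(s - 6)^2 ↔ 3t·e^(6t); 3/(s + 1) ↔ 3e^(-t).

f(t) = 3*t*exp(6*t) - 3*exp(6*t) + 3*exp(-t)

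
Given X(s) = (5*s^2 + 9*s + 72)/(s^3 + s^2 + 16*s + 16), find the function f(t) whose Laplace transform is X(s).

f(t) = 2*sin(4*t) + cos(4*t) + 4*exp(-t)

Factor the denominator: s^3 + s^2 + 16*s + 16 = (s + 1)*(s^2 + 16).
Partial fraction decomposition gives [4/(s + 1)] + [s/(s^2 + 16)] + [8/(s^2 + 16)].
Invert each term: 4/(s + 1) ↔ 4e^(-t); 1·s/(s^2 + 16) ↔ cos(4t); 2·4/(s^2 + 16) ↔ 2sin(4t).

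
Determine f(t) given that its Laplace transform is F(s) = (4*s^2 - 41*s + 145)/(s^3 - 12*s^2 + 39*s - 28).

Factor the denominator: s^3 - 12*s^2 + 39*s - 28 = (s - 7)*(s - 4)*(s - 1).
Partial fraction decomposition gives [3/(s - 7)] + [-5/(s - 4)] + [6/(s - 1)].
Invert each term: 3/(s - 7) ↔ 3e^(7t); -5/(s - 4) ↔ -5e^(4t); 6/(s - 1) ↔ 6e^(t).

f(t) = 3*exp(7*t) - 5*exp(4*t) + 6*exp(t)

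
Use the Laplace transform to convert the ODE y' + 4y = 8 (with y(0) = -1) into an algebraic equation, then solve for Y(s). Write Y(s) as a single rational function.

Laplace-transform each side.
With L{y'} = sY - y(0) = sY - (-1): the LHS transforms to (s + 4)Y - (-1).
The right side is L{8} = 8/s.
So (s + 4)Y = 8/s + (-1).
Divide through and combine into a single rational function.

Y(s) = (-s + 8)/(s^2 + 4*s)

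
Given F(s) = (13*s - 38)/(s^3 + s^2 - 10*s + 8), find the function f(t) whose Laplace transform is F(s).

Factor the denominator: s^3 + s^2 - 10*s + 8 = (s - 2)*(s - 1)*(s + 4).
Partial fraction decomposition gives [-2/(s - 2)] + [-3/(s + 4)] + [5/(s - 1)].
Invert each term: -2/(s - 2) ↔ -2e^(2t); -3/(s + 4) ↔ -3e^(-4t); 5/(s - 1) ↔ 5e^(t).

f(t) = -2*exp(2*t) + 5*exp(t) - 3*exp(-4*t)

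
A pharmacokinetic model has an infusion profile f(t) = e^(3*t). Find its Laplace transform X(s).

X(s) = 1/(s - 3)

L{1} = 1/s.
By the first shifting theorem, multiplying by e^(3t) replaces s with s - 3.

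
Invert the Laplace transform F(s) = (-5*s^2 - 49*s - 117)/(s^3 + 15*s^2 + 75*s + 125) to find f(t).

Factor the denominator: s^3 + 15*s^2 + 75*s + 125 = (s + 5)^3.
Partial fraction decomposition gives [-5/(s + 5)] + [(s + 5)^(-2)] + [3/(s + 5)^3].
Invert each term: -5/(s + 5) ↔ -5e^(-5t); 1/(s + 5)^2 ↔ t·e^(-5t); 3/(s + 5)^3 ↔ (3/2)t^2·e^(-5t).

f(t) = 3*t^2*exp(-5*t)/2 + t*exp(-5*t) - 5*exp(-5*t)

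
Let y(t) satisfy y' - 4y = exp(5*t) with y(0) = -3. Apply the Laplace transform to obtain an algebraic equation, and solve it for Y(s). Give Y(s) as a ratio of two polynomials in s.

Transform both sides with L{·}.
Using L{y'} = sY - y(0) = sY - (-3), the left side becomes (s - 4)Y - (-3).
The right side is L{exp(5*t)} = 1/(s - 5).
So (s - 4)Y = 1/(s - 5) + (-3).
Divide through and combine into a single rational function.

Y(s) = (-3*s + 16)/(s^2 - 9*s + 20)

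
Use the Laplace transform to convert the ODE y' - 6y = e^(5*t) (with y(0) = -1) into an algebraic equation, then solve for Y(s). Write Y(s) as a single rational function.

Transform both sides with L{·}.
Using L{y'} = sY - y(0) = sY - (-1), the left side becomes (s - 6)Y - (-1).
The right side is L{e^(5*t)} = 1/(s - 5).
So (s - 6)Y = 1/(s - 5) + (-1).
Divide through and combine into a single rational function.

Y(s) = -1/(s - 5)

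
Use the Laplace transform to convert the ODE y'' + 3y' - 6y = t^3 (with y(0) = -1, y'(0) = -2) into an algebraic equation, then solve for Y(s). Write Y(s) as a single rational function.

Take the Laplace transform of both sides.
The derivative rules (L{y''} = s^2 Y - s·y(0) - y'(0) and L{y'} = sY - y(0), with y(0) = -1, y'(0) = -2) turn the left side into (s^2 + 3*s - 6)Y - (-s - 5).
The right side is L{t^3} = 6/s^4.
So (s^2 + 3*s - 6)Y = 6/s^4 + (-s - 5).
Divide through and combine into a single rational function.

Y(s) = (-s^5 - 5*s^4 + 6)/(s^6 + 3*s^5 - 6*s^4)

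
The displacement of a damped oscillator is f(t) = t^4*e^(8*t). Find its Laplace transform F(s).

L{t^4} = 4!/s^5 = 24/s^5.
By the first shifting theorem, multiplying by e^(8t) replaces s with s - 8.

F(s) = 24/(s - 8)^5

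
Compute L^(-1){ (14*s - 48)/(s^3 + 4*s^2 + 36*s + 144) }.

Factor the denominator: s^3 + 4*s^2 + 36*s + 144 = (s + 4)*(s^2 + 36).
Partial fraction decomposition gives [-2/(s + 4)] + [2*s/(s^2 + 36)] + [6/(s^2 + 36)].
Invert each term: -2/(s + 4) ↔ -2e^(-4t); 2·s/(s^2 + 36) ↔ 2cos(6t); 1·6/(s^2 + 36) ↔ sin(6t).

sin(6*t) + 2*cos(6*t) - 2*exp(-4*t)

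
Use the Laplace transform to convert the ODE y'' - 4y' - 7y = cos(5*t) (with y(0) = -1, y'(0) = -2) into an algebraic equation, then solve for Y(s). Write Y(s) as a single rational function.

Y(s) = (-s^3 + 2*s^2 - 24*s + 50)/(s^4 - 4*s^3 + 18*s^2 - 100*s - 175)

Transform both sides with L{·}.
With L{y''} = s^2 Y - s·y(0) - y'(0) and L{y'} = sY - y(0), with y(0) = -1, y'(0) = -2: the LHS transforms to (s^2 - 4*s - 7)Y - (-s + 2).
The right side is L{cos(5*t)} = s/(s^2 + 25).
So (s^2 - 4*s - 7)Y = s/(s^2 + 25) + (-s + 2).
Divide through and combine into a single rational function.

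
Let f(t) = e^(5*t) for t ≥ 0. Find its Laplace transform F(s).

L{e^(5t)} = 1/(s - 5).

F(s) = 1/(s - 5)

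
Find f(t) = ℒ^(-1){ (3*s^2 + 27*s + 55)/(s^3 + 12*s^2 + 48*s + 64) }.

Factor the denominator: s^3 + 12*s^2 + 48*s + 64 = (s + 4)^3.
Partial fraction decomposition gives [3/(s + 4)] + [3/(s + 4)^2] + [-5/(s + 4)^3].
Invert each term: 3/(s + 4) ↔ 3e^(-4t); 3/(s + 4)^2 ↔ 3t·e^(-4t); -5/(s + 4)^3 ↔ (-5/2)t^2·e^(-4t).

f(t) = -5*t^2*exp(-4*t)/2 + 3*t*exp(-4*t) + 3*exp(-4*t)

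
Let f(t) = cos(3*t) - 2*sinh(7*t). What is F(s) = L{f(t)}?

Apply the Laplace transform termwise.
L{cos(3t)} = s/(s^2 + 9); (-2)·[L{sinh(7t)} = 7/(s^2 - 49)].

F(s) = s/(s^2 + 9) - 14/(s^2 - 49)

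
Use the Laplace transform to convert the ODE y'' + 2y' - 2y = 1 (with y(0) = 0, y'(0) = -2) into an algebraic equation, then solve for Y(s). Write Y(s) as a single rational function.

Y(s) = (-2*s + 1)/(s^3 + 2*s^2 - 2*s)

Apply the Laplace transform to the equation.
With L{y''} = s^2 Y - s·y(0) - y'(0) and L{y'} = sY - y(0), with y(0) = 0, y'(0) = -2: the LHS transforms to (s^2 + 2*s - 2)Y - (-2).
The right side is L{1} = 1/s.
So (s^2 + 2*s - 2)Y = 1/s + (-2).
Solve for Y(s) and write it as one ratio of polynomials.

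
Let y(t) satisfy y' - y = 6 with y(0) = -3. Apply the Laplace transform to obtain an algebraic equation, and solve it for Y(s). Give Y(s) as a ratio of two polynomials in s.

Take the Laplace transform of both sides.
With L{y'} = sY - y(0) = sY - (-3): the LHS transforms to (s - 1)Y - (-3).
The right side is L{6} = 6/s.
So (s - 1)Y = 6/s + (-3).
Solve for Y(s) and write it as one ratio of polynomials.

Y(s) = (-3*s + 6)/(s^2 - s)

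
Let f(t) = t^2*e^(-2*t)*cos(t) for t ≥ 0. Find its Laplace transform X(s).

L{cos(t)} = s/(s^2 + 1).
Multiplying by e^(-2t) shifts s → s + 2, so L{e^(-2*t)*cos(t)} = (s + 2)/((s + 2)^2 + 1).
Then apply L{t^2·g(t)} = (-1)^2 d^2/ds^2[G(s)] with G(s) = (s + 2)/((s + 2)^2 + 1):
differentiating 2 times and applying the sign gives 2*(s + 2)*(s^2 + 4*s + 1)/(s^2 + 4*s + 5)^3.

X(s) = 2*(s + 2)*(s^2 + 4*s + 1)/(s^2 + 4*s + 5)^3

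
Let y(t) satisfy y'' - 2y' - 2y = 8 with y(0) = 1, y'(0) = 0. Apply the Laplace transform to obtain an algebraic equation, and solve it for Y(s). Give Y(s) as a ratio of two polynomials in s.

Y(s) = (s^2 - 2*s + 8)/(s^3 - 2*s^2 - 2*s)

Laplace-transform each side.
The derivative rules (L{y''} = s^2 Y - s·y(0) - y'(0) and L{y'} = sY - y(0), with y(0) = 1, y'(0) = 0) turn the left side into (s^2 - 2*s - 2)Y - (s - 2).
The right side is L{8} = 8/s.
So (s^2 - 2*s - 2)Y = 8/s + (s - 2).
Solve for Y(s) and write it as one ratio of polynomials.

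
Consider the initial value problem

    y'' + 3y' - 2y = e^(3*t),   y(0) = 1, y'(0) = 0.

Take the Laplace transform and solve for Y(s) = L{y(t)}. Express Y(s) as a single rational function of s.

Take the Laplace transform of both sides.
Using L{y''} = s^2 Y - s·y(0) - y'(0) and L{y'} = sY - y(0), with y(0) = 1, y'(0) = 0, the left side becomes (s^2 + 3*s - 2)Y - (s + 3).
The right side is L{e^(3*t)} = 1/(s - 3).
So (s^2 + 3*s - 2)Y = 1/(s - 3) + (s + 3).
Solve for Y(s) and write it as one ratio of polynomials.

Y(s) = (s^2 - 8)/(s^3 - 11*s + 6)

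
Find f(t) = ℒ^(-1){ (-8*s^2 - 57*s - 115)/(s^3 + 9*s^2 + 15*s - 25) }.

Factor the denominator: s^3 + 9*s^2 + 15*s - 25 = (s - 1)*(s + 5)^2.
Partial fraction decomposition gives [-3/(s + 5)] + [5/(s + 5)^2] + [-5/(s - 1)].
Invert each term: -3/(s + 5) ↔ -3e^(-5t); 5/(s + 5)^2 ↔ 5t·e^(-5t); -5/(s - 1) ↔ -5e^(t).

f(t) = 5*t*exp(-5*t) - 5*exp(t) - 3*exp(-5*t)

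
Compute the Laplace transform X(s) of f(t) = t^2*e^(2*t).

L{e^(2t)} = 1/(s - 2).
Then apply L{t^2·g(t)} = (-1)^2 d^2/ds^2[G(s)] with G(s) = 1/(s - 2):
differentiating 2 times and applying the sign gives 2/(s - 2)^3.

X(s) = 2/(s - 2)^3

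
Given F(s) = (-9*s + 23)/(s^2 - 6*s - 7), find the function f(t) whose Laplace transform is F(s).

Factor the denominator: s^2 - 6*s - 7 = (s - 7)*(s + 1).
Partial fraction decomposition gives [-5/(s - 7)] + [-4/(s + 1)].
Invert each term: -5/(s - 7) ↔ -5e^(7t); -4/(s + 1) ↔ -4e^(-t).

f(t) = -5*exp(7*t) - 4*exp(-t)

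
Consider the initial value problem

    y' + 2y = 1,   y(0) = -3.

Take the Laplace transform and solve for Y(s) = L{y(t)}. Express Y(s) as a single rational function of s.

Apply the Laplace transform to the equation.
Using L{y'} = sY - y(0) = sY - (-3), the left side becomes (s + 2)Y - (-3).
The right side is L{1} = 1/s.
So (s + 2)Y = 1/s + (-3).
Divide through and combine into a single rational function.

Y(s) = (-3*s + 1)/(s^2 + 2*s)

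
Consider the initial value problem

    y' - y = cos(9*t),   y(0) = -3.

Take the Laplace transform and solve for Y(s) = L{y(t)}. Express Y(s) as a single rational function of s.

Y(s) = (-3*s^2 + s - 243)/(s^3 - s^2 + 81*s - 81)

Apply the Laplace transform to the equation.
The derivative rules (L{y'} = sY - y(0) = sY - (-3)) turn the left side into (s - 1)Y - (-3).
The right side is L{cos(9*t)} = s/(s^2 + 81).
So (s - 1)Y = s/(s^2 + 81) + (-3).
Solve for Y(s) and write it as one ratio of polynomials.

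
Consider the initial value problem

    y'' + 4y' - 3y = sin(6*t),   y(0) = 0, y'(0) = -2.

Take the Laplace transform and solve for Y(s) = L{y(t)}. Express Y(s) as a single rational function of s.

Transform both sides with L{·}.
With L{y''} = s^2 Y - s·y(0) - y'(0) and L{y'} = sY - y(0), with y(0) = 0, y'(0) = -2: the LHS transforms to (s^2 + 4*s - 3)Y - (-2).
The right side is L{sin(6*t)} = 6/(s^2 + 36).
So (s^2 + 4*s - 3)Y = 6/(s^2 + 36) + (-2).
Divide through and combine into a single rational function.

Y(s) = (-2*s^2 - 66)/(s^4 + 4*s^3 + 33*s^2 + 144*s - 108)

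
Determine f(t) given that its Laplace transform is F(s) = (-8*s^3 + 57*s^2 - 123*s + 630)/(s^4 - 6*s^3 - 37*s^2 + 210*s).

Factor the denominator: s^4 - 6*s^3 - 37*s^2 + 210*s = s*(s - 7)*(s - 5)*(s + 6).
Partial fraction decomposition gives [-1/(s - 7)] + [-6/(s + 6)] + [3/s] + [-4/(s - 5)].
Invert each term: -1/(s - 7) ↔ -e^(7t); -6/(s + 6) ↔ -6e^(-6t); 3/(s - 0) ↔ 3e^(0t); -4/(s - 5) ↔ -4e^(5t).

f(t) = -exp(7*t) - 4*exp(5*t) + 3 - 6*exp(-6*t)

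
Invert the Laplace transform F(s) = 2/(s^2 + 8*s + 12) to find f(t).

Rewrite the denominator: s^2 + 8*s + 12 = (s + 4)^2 - 4.
The form in (s + 4) signals a first-shifting-theorem factor e^(-4t).
Since L{sinh(2t)} = 2/(s^2 - 4), the inverse is exp(-4*t)*sinh(2*t).

f(t) = exp(-4*t)*sinh(2*t)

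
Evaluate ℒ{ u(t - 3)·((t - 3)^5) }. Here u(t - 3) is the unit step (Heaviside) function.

120*exp(-3*s)/s^6

By the second shifting theorem, L{u(t - c)·g(t - c)} = e^(-cs)·G(s) with c = 3 and G(s) = L{g(t)}.
L{t^5} = 5!/s^6 = 120/s^6.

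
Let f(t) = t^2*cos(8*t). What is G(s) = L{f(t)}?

G(s) = 2*s*(s^2 - 192)/(s^2 + 64)^3

L{cos(8t)} = s/(s^2 + 64).
Then apply L{t^2·g(t)} = (-1)^2 d^2/ds^2[H(s)] with H(s) = s/(s^2 + 64):
differentiating 2 times and applying the sign gives 2*s*(s^2 - 192)/(s^2 + 64)^3.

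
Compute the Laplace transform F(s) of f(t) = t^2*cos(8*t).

F(s) = 2*s*(s^2 - 192)/(s^2 + 64)^3

L{cos(8t)} = s/(s^2 + 64).
Then apply L{t^2·g(t)} = (-1)^2 d^2/ds^2[G(s)] with G(s) = s/(s^2 + 64):
differentiating 2 times and applying the sign gives 2*s*(s^2 - 192)/(s^2 + 64)^3.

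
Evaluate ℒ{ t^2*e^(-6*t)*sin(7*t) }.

14*(3*s^2 + 36*s + 59)/(s^2 + 12*s + 85)^3

L{sin(7t)} = 7/(s^2 + 49).
Multiplying by e^(-6t) shifts s → s + 6, so L{e^(-6*t)*sin(7*t)} = 7/((s + 6)^2 + 49).
Then apply L{t^2·g(t)} = (-1)^2 d^2/ds^2[G(s)] with G(s) = 7/((s + 6)^2 + 49):
differentiating 2 times and applying the sign gives 14*(3*s^2 + 36*s + 59)/(s^2 + 12*s + 85)^3.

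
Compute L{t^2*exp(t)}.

2/(s - 1)^3

L{t^2} = 2!/s^3 = 2/s^3.
By the first shifting theorem, multiplying by e^(t) replaces s with s - 1.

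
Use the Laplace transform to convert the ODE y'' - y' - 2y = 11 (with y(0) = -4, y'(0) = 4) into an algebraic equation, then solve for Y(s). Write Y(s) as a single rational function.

Y(s) = (-4*s^2 + 8*s + 11)/(s^3 - s^2 - 2*s)

Laplace-transform each side.
The derivative rules (L{y''} = s^2 Y - s·y(0) - y'(0) and L{y'} = sY - y(0), with y(0) = -4, y'(0) = 4) turn the left side into (s^2 - s - 2)Y - (-4*s + 8).
The right side is L{11} = 11/s.
So (s^2 - s - 2)Y = 11/s + (-4*s + 8).
Divide through and combine into a single rational function.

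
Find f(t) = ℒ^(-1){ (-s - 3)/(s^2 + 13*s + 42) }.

f(t) = 3*exp(-6*t) - 4*exp(-7*t)

Factor the denominator: s^2 + 13*s + 42 = (s + 6)*(s + 7).
Partial fraction decomposition gives [-4/(s + 7)] + [3/(s + 6)].
Invert each term: -4/(s + 7) ↔ -4e^(-7t); 3/(s + 6) ↔ 3e^(-6t).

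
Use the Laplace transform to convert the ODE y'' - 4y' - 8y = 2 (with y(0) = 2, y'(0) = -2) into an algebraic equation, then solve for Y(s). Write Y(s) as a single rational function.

Y(s) = (2*s^2 - 10*s + 2)/(s^3 - 4*s^2 - 8*s)

Transform both sides with L{·}.
Using L{y''} = s^2 Y - s·y(0) - y'(0) and L{y'} = sY - y(0), with y(0) = 2, y'(0) = -2, the left side becomes (s^2 - 4*s - 8)Y - (2*s - 10).
The right side is L{2} = 2/s.
So (s^2 - 4*s - 8)Y = 2/s + (2*s - 10).
Solve for Y(s) and write it as one ratio of polynomials.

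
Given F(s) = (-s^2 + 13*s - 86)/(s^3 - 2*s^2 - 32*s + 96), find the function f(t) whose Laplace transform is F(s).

Factor the denominator: s^3 - 2*s^2 - 32*s + 96 = (s - 4)^2*(s + 6).
Partial fraction decomposition gives [1/(s - 4)] + [-5/(s - 4)^2] + [-2/(s + 6)].
Invert each term: 1/(s - 4) ↔ e^(4t); -5/(s - 4)^2 ↔ -5t·e^(4t); -2/(s + 6) ↔ -2e^(-6t).

f(t) = -5*t*exp(4*t) + exp(4*t) - 2*exp(-6*t)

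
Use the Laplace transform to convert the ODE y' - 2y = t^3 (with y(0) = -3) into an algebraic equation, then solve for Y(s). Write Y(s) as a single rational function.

Y(s) = (-3*s^4 + 6)/(s^5 - 2*s^4)

Take the Laplace transform of both sides.
With L{y'} = sY - y(0) = sY - (-3): the LHS transforms to (s - 2)Y - (-3).
The right side is L{t^3} = 6/s^4.
So (s - 2)Y = 6/s^4 + (-3).
Divide through and combine into a single rational function.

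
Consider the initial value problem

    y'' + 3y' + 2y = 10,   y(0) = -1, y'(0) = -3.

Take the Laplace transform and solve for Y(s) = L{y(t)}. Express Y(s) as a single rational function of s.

Laplace-transform each side.
With L{y''} = s^2 Y - s·y(0) - y'(0) and L{y'} = sY - y(0), with y(0) = -1, y'(0) = -3: the LHS transforms to (s^2 + 3*s + 2)Y - (-s - 6).
The right side is L{10} = 10/s.
So (s^2 + 3*s + 2)Y = 10/s + (-s - 6).
Divide through and combine into a single rational function.

Y(s) = (-s^2 - 6*s + 10)/(s^3 + 3*s^2 + 2*s)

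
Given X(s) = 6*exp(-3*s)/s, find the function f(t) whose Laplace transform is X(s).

f(t) = Heaviside(t - 3)*(6)

The factor e^(-3s) signals a time shift by c = 3 (second shifting theorem).
L{6} = 6/s, so L^-1{6/s} = 6.
Hence the inverse is u(t - 3) times that function evaluated at t - 3.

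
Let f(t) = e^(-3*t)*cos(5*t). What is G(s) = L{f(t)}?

G(s) = (s + 3)/((s + 3)^2 + 25)

L{cos(5t)} = s/(s^2 + 25).
By the first shifting theorem, multiplying by e^(-3t) replaces s with s + 3.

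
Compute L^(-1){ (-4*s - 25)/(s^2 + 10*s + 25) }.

-5*t*exp(-5*t) - 4*exp(-5*t)

Factor the denominator: s^2 + 10*s + 25 = (s + 5)^2.
Partial fraction decomposition gives [-4/(s + 5)] + [-5/(s + 5)^2].
Invert each term: -4/(s + 5) ↔ -4e^(-5t); -5/(s + 5)^2 ↔ -5t·e^(-5t).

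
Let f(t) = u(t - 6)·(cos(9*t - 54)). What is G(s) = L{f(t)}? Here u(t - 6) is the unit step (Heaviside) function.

By the second shifting theorem, L{u(t - c)·g(t - c)} = e^(-cs)·H(s) with c = 6 and H(s) = L{g(t)}.
L{cos(9t)} = s/(s^2 + 81).

G(s) = s*exp(-6*s)/(s^2 + 81)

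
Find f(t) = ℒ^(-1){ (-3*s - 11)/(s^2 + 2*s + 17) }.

Complete the square in the denominator: s^2 + 2*s + 17 = (s + 1)^2 + 4^2.
Split the numerator to match: -3*s - 11 = -3·(s + 1) - 2·4.
Invert each term: -3·(s + 1)/((s + 1)^2 + 16) ↔ -3e^(-t)cos(4t); -2·4/((s + 1)^2 + 16) ↔ -2e^(-t)sin(4t).

f(t) = -2*exp(-t)*sin(4*t) - 3*exp(-t)*cos(4*t)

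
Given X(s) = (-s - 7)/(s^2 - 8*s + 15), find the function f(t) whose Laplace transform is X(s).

f(t) = -6*exp(5*t) + 5*exp(3*t)

Factor the denominator: s^2 - 8*s + 15 = (s - 5)*(s - 3).
Partial fraction decomposition gives [-6/(s - 5)] + [5/(s - 3)].
Invert each term: -6/(s - 5) ↔ -6e^(5t); 5/(s - 3) ↔ 5e^(3t).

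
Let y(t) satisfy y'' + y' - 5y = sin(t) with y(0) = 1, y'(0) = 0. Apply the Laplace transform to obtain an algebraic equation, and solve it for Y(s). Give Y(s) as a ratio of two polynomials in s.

Y(s) = (s^3 + s^2 + s + 2)/(s^4 + s^3 - 4*s^2 + s - 5)

Transform both sides with L{·}.
The derivative rules (L{y''} = s^2 Y - s·y(0) - y'(0) and L{y'} = sY - y(0), with y(0) = 1, y'(0) = 0) turn the left side into (s^2 + s - 5)Y - (s + 1).
The right side is L{sin(t)} = 1/(s^2 + 1).
So (s^2 + s - 5)Y = 1/(s^2 + 1) + (s + 1).
Divide through and combine into a single rational function.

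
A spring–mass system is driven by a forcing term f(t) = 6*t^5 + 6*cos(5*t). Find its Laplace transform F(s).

By linearity of the Laplace transform, transform each term separately.
(6)·[L{t^5} = 5!/s^6 = 120/s^6]; (6)·[L{cos(5t)} = s/(s^2 + 25)].

F(s) = 6*s/(s^2 + 25) + 720/s^6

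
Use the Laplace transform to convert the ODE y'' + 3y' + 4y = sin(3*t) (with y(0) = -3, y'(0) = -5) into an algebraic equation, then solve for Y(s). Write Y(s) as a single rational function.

Apply the Laplace transform to the equation.
With L{y''} = s^2 Y - s·y(0) - y'(0) and L{y'} = sY - y(0), with y(0) = -3, y'(0) = -5: the LHS transforms to (s^2 + 3*s + 4)Y - (-3*s - 14).
The right side is L{sin(3*t)} = 3/(s^2 + 9).
So (s^2 + 3*s + 4)Y = 3/(s^2 + 9) + (-3*s - 14).
Divide through and combine into a single rational function.

Y(s) = (-3*s^3 - 14*s^2 - 27*s - 123)/(s^4 + 3*s^3 + 13*s^2 + 27*s + 36)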